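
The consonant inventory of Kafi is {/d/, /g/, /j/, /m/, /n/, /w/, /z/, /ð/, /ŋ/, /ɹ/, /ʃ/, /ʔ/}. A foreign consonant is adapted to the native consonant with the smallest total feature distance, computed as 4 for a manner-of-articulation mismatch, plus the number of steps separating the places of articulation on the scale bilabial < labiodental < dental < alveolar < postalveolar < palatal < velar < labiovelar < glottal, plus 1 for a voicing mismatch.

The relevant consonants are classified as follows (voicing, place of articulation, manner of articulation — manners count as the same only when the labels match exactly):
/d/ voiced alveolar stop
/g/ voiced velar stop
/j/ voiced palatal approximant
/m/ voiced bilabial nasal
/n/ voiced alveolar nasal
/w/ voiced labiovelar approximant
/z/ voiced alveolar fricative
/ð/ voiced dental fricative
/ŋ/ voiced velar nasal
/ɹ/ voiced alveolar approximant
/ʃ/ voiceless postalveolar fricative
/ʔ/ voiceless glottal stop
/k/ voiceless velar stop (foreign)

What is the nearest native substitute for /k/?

/g/ is closest: same manner (stop), place distance 0 (velar→velar), voicing differs (+1); total 1. Next closest is /ʔ/ at distance 2.

g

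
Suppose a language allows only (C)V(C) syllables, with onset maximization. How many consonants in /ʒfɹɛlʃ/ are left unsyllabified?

3

Under (C)V(C), the unsyllabifiable consonants are /ʒ/, /f/, /ʃ/ (at most one coda consonant is licensed; onsets are limited to one consonant).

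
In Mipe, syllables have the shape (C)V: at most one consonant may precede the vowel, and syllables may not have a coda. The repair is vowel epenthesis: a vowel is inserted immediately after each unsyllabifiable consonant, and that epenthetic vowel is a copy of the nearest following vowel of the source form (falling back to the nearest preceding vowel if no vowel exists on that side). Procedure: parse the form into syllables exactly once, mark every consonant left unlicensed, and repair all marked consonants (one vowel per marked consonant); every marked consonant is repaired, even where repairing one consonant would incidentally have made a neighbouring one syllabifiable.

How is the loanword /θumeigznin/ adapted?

Syllabifying with onset maximization leaves /g/, /z/, /n/ stranded (no codas are permitted; onsets are limited to one consonant).
Epenthesis after each stranded consonant: /g/ → /gi/, /z/ → /zi/, /n/ → /ni/.

θumeigizinini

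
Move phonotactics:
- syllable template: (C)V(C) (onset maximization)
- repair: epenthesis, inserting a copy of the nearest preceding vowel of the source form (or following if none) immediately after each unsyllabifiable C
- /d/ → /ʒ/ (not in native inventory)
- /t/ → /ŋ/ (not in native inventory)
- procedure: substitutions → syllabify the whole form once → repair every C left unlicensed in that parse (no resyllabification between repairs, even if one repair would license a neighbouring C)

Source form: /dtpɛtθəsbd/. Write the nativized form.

Substitution: /d/ → /ʒ/, /t/ → /ŋ/, giving /ʒŋpɛŋθəsbʒ/.
Syllabifying with onset maximization leaves /ʒ/, /ŋ/, /b/, /ʒ/ stranded (at most one coda consonant is licensed; onsets are limited to one consonant).
Inserting the epenthetic vowel yields /ʒ/ → /ʒɛ/, /ŋ/ → /ŋɛ/, /b/ → /bə/, /ʒ/ → /ʒə/.

ʒɛŋɛpɛŋθəsbəʒə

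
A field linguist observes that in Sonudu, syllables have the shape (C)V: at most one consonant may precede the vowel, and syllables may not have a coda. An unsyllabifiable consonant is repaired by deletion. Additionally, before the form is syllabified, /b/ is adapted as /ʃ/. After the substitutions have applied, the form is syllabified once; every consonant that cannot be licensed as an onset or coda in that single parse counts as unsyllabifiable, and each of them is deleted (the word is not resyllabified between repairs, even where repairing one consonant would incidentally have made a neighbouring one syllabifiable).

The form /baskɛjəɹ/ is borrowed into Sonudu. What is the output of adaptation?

ʃakɛjə

Substitution: /b/ → /ʃ/, giving /ʃaskɛjəɹ/.
Syllabifying with onset maximization leaves /s/, /ɹ/ stranded (no codas are permitted; onsets are limited to one consonant).
Each unlicensed consonant is deleted: /s/, /ɹ/.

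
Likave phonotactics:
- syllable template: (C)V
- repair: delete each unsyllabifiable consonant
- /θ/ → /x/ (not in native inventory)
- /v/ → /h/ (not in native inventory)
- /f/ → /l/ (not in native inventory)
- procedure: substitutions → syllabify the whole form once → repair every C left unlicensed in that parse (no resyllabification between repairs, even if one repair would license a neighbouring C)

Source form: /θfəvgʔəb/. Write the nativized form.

ləʔə

Substitution: /θ/ → /x/, /f/ → /l/, /v/ → /h/, giving /xləhgʔəb/.
Syllabifying with onset maximization leaves /x/, /h/, /g/, /b/ stranded (no codas are permitted; onsets are limited to one consonant).
Deleting the stranded consonants removes /x/, /h/, /g/, /b/.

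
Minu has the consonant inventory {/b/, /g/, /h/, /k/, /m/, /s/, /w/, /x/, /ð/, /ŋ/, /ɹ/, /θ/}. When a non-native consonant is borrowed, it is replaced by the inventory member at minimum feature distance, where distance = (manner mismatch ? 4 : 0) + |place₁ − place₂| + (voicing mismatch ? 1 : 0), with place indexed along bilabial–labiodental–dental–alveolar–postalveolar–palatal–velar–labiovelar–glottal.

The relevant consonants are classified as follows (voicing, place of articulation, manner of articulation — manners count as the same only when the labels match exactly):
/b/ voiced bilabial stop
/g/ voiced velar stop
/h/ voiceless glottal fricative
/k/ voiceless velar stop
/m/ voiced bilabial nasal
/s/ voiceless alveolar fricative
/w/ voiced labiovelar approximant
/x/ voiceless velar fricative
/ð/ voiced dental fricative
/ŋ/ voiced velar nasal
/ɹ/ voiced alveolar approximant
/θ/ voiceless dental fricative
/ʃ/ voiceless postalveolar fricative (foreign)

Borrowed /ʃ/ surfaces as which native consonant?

/s/ is closest: same manner (fricative), place distance 1 (postalveolar→alveolar), same voicing; total 1. Next closest is /x/ at distance 2.

s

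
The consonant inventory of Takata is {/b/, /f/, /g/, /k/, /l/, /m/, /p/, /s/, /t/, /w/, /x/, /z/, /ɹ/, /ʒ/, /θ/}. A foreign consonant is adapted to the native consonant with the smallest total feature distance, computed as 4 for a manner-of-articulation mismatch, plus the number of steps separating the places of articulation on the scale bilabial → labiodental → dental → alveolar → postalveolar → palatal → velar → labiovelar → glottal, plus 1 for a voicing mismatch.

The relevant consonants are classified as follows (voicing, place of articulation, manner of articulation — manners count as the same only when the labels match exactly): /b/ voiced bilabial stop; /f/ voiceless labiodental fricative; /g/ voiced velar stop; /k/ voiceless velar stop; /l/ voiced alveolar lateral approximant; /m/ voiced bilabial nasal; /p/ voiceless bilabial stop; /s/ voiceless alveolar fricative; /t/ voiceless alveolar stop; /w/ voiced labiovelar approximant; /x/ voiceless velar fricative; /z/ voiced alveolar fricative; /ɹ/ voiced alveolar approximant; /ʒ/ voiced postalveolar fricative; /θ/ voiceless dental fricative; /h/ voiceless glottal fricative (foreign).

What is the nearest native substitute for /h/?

/x/ is closest: same manner (fricative), place distance 2 (glottal→velar), same voicing; total 2. Next closest is /s/ at distance 5.

x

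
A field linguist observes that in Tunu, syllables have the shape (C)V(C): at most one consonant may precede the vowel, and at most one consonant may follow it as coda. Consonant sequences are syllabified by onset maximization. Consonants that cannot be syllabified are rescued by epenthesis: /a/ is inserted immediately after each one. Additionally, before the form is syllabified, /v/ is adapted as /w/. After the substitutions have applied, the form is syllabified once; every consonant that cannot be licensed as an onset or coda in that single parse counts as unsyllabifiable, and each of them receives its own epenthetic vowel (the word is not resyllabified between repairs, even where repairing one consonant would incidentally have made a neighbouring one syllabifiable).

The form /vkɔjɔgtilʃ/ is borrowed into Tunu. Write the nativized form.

wakɔjɔgtilʃa

Substitution: /v/ → /w/, giving /wkɔjɔgtilʃ/.
The consonants /w/, /ʃ/ cannot be parsed into a legal (C)V(C) syllable (at most one coda consonant is licensed; onsets are limited to one consonant).
Inserting the epenthetic vowel yields /w/ → /wa/, /ʃ/ → /ʃa/.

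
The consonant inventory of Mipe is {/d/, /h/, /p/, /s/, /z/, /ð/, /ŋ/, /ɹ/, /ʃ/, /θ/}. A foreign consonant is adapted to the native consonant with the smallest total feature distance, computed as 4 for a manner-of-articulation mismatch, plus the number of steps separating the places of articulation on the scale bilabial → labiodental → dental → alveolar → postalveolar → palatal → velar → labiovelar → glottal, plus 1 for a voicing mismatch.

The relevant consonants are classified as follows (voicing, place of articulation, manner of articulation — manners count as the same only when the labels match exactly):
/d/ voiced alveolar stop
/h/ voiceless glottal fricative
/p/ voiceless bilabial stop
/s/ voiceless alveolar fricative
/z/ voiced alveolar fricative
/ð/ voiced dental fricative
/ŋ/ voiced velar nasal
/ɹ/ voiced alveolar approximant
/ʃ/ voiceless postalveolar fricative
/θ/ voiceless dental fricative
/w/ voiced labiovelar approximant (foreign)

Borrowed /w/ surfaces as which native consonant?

ɹ

/ɹ/ is closest: same manner (approximant), place distance 4 (labiovelar→alveolar), same voicing; total 4. Next closest is /ŋ/ at distance 5.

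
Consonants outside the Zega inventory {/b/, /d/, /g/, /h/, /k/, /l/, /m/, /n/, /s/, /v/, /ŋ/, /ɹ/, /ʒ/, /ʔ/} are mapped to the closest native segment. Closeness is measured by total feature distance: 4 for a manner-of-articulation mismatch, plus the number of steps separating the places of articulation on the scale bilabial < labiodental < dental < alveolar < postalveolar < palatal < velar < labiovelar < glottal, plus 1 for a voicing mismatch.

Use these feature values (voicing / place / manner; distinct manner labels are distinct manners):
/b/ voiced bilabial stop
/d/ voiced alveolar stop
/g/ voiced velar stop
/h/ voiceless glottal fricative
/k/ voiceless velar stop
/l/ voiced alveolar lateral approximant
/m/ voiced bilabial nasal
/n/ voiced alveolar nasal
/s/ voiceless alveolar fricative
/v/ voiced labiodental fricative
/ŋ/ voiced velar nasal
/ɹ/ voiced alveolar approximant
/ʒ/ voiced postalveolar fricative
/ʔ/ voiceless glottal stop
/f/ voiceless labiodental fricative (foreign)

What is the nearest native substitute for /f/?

v

/v/ is closest: same manner (fricative), place distance 0 (labiodental→labiodental), voicing differs (+1); total 1. Next closest is /s/ at distance 2.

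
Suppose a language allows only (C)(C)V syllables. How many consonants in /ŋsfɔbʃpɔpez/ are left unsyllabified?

Under (C)(C)V, the unsyllabifiable consonants are /ŋ/, /b/, /z/ (no codas are permitted; onsets may contain at most 2 consonants).

3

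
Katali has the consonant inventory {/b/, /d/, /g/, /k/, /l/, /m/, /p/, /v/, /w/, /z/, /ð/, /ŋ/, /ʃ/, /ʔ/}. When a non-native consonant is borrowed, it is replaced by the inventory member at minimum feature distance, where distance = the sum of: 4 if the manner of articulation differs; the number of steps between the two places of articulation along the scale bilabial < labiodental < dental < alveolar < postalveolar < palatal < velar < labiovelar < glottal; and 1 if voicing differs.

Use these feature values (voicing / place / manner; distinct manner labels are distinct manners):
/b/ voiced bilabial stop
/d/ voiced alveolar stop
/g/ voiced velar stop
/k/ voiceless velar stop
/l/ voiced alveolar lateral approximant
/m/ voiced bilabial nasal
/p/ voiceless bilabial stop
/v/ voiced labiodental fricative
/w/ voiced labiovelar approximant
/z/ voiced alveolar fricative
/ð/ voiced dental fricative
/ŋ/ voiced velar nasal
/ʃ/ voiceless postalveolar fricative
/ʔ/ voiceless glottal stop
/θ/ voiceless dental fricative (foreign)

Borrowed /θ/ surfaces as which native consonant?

/ð/ is closest: same manner (fricative), place distance 0 (dental→dental), voicing differs (+1); total 1. Next closest is /v/ at distance 2.

ð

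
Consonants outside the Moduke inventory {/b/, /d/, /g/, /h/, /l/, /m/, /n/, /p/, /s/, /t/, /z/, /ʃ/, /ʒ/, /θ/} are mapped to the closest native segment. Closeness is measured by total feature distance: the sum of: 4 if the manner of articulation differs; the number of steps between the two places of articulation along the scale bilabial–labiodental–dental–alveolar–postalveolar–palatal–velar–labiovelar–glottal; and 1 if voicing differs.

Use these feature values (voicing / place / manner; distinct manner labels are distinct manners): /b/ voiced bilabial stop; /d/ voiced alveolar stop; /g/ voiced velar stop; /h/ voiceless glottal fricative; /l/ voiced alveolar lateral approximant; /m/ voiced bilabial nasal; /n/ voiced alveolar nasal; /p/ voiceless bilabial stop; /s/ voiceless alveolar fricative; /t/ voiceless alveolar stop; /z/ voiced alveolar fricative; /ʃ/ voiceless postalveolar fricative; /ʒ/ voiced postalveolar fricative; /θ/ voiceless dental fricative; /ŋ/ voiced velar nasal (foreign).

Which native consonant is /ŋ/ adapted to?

n

/n/ is closest: same manner (nasal), place distance 3 (velar→alveolar), same voicing; total 3. Next closest is /g/ at distance 4.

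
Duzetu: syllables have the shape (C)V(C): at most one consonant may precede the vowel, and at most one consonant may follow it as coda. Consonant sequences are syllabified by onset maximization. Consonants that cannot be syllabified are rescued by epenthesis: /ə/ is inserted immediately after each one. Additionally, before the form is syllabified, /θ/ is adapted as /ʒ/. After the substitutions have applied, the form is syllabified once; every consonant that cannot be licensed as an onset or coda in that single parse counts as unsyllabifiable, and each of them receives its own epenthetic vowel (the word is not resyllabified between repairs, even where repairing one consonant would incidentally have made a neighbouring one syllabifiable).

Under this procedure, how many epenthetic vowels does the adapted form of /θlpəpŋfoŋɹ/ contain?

After substitution the input is /ʒlpəpŋfoŋɹ/.
The unsyllabifiable consonants are /ʒ/, /l/, /ŋ/, /ɹ/; each receives one epenthetic vowel.

4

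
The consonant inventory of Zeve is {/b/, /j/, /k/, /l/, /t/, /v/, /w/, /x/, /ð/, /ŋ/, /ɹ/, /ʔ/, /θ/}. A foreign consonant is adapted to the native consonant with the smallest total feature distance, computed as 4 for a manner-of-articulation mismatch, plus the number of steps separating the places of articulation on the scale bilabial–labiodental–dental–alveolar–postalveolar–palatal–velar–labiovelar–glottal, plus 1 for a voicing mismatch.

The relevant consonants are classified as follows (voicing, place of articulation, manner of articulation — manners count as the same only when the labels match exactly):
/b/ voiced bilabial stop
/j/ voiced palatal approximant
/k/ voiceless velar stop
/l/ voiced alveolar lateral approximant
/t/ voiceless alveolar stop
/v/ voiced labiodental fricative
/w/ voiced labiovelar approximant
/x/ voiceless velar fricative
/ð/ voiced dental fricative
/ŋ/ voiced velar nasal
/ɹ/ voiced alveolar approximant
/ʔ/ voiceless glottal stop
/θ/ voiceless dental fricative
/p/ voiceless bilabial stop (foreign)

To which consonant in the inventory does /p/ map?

/b/ is closest: same manner (stop), place distance 0 (bilabial→bilabial), voicing differs (+1); total 1. Next closest is /t/ at distance 3.

b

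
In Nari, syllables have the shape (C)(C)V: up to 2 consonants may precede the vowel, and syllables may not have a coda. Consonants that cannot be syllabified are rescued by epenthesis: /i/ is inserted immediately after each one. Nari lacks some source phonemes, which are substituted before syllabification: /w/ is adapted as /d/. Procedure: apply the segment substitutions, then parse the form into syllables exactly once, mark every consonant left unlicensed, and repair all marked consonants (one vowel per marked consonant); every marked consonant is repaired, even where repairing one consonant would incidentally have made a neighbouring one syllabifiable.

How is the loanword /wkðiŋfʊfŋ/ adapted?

dikðiŋfʊfiŋi

Substitution: /w/ → /d/, giving /dkðiŋfʊfŋ/.
Syllabifying with onset maximization leaves /d/, /f/, /ŋ/ stranded (no codas are permitted; onsets may contain at most 2 consonants).
Each unlicensed consonant becomes the onset of a new syllable: /d/ → /di/, /f/ → /fi/, /ŋ/ → /ŋi/.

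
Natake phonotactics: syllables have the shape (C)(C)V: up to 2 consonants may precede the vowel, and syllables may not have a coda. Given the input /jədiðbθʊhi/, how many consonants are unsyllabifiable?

Under (C)(C)V, the unsyllabifiable consonants are /ð/ (no codas are permitted; onsets may contain at most 2 consonants).

1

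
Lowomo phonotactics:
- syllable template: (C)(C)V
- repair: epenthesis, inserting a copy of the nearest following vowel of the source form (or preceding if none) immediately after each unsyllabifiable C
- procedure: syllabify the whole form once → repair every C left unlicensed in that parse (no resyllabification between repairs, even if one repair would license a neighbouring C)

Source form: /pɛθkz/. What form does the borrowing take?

pɛθɛkɛzɛ

The consonants /θ/, /k/, /z/ cannot be parsed into a legal (C)(C)V syllable (no codas are permitted; onsets may contain at most 2 consonants).
Epenthesis after each stranded consonant: /θ/ → /θɛ/, /k/ → /kɛ/, /z/ → /zɛ/.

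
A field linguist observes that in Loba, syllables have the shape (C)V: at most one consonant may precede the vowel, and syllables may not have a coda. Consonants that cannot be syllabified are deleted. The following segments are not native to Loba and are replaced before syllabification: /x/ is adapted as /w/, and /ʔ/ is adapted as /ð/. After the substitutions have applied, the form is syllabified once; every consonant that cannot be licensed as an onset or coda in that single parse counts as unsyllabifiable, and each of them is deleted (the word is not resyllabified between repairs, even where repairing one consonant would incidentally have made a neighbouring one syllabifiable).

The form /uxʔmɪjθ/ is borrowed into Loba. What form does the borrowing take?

umɪ

Substitution: /x/ → /w/, /ʔ/ → /ð/, giving /uwðmɪjθ/.
The consonants /w/, /ð/, /j/, /θ/ cannot be parsed into a legal (C)V syllable (no codas are permitted; onsets are limited to one consonant).
Deletion applies to /w/, /ð/, /j/, /θ/.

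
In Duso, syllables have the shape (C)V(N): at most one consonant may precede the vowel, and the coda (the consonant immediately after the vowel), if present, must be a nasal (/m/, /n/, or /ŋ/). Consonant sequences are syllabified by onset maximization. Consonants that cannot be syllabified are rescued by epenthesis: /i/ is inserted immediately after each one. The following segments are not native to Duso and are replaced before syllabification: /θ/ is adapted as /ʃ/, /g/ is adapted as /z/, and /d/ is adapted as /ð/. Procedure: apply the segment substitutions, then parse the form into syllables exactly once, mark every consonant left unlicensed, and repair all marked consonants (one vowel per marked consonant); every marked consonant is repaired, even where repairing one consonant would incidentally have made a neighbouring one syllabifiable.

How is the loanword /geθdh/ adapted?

zeʃiðihi

Substitution: /g/ → /z/, /θ/ → /ʃ/, /d/ → /ð/, giving /zeʃðh/.
Syllabifying with onset maximization leaves /ʃ/, /ð/, /h/ stranded (only a nasal (/m/, /n/, or /ŋ/) is licensed in coda position; onsets are limited to one consonant).
Epenthesis after each stranded consonant: /ʃ/ → /ʃi/, /ð/ → /ði/, /h/ → /hi/.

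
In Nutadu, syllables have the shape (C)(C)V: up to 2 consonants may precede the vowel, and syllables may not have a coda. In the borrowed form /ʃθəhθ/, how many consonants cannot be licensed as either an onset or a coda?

Under (C)(C)V, the unsyllabifiable consonants are /h/, /θ/ (no codas are permitted; onsets may contain at most 2 consonants).

2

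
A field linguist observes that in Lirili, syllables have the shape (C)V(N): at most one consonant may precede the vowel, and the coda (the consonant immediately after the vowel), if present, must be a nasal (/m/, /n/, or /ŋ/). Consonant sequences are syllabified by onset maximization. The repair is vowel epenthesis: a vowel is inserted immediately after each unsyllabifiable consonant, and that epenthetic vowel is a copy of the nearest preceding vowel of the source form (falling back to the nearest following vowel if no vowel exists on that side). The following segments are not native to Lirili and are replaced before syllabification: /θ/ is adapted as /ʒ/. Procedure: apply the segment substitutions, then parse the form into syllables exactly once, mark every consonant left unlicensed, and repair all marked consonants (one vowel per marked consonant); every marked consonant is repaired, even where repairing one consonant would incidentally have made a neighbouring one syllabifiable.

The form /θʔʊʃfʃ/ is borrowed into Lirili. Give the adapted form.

ʒʊʔʊʃʊfʊʃʊ

Substitution: /θ/ → /ʒ/, giving /ʒʔʊʃfʃ/.
Under (C)V(N), the unsyllabifiable consonants are /ʒ/, /ʃ/, /f/, /ʃ/ (only a nasal (/m/, /n/, or /ŋ/) is licensed in coda position; onsets are limited to one consonant).
Inserting the epenthetic vowel yields /ʒ/ → /ʒʊ/, /ʃ/ → /ʃʊ/, /f/ → /fʊ/, /ʃ/ → /ʃʊ/.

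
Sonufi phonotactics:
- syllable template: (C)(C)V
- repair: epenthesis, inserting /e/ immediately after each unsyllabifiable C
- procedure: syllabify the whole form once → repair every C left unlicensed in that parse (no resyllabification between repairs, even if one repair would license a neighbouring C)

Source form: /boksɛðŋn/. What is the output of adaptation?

The consonants /ð/, /ŋ/, /n/ cannot be parsed into a legal (C)(C)V syllable (no codas are permitted; onsets may contain at most 2 consonants).
Each unlicensed consonant becomes the onset of a new syllable: /ð/ → /ðe/, /ŋ/ → /ŋe/, /n/ → /ne/.

boksɛðeŋene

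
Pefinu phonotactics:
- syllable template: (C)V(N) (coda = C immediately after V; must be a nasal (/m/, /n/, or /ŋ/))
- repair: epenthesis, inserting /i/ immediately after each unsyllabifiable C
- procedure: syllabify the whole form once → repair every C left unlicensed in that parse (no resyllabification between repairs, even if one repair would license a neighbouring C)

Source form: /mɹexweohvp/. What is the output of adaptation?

Under (C)V(N), the unsyllabifiable consonants are /m/, /x/, /h/, /v/, /p/ (only a nasal (/m/, /n/, or /ŋ/) is licensed in coda position; onsets are limited to one consonant).
Each unlicensed consonant becomes the onset of a new syllable: /m/ → /mi/, /x/ → /xi/, /h/ → /hi/, /v/ → /vi/, /p/ → /pi/.

miɹexiweohivipi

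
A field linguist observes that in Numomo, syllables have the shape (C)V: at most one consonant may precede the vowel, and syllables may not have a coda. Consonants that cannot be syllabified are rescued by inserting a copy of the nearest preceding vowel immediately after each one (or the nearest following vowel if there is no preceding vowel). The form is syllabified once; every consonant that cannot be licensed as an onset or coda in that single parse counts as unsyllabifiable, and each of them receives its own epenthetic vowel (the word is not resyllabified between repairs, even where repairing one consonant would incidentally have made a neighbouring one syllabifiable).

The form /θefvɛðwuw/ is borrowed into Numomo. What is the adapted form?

Under (C)V, the unsyllabifiable consonants are /f/, /ð/, /w/ (no codas are permitted; onsets are limited to one consonant).
Each unlicensed consonant becomes the onset of a new syllable: /f/ → /fe/, /ð/ → /ðɛ/, /w/ → /wu/.

θefevɛðɛwuwu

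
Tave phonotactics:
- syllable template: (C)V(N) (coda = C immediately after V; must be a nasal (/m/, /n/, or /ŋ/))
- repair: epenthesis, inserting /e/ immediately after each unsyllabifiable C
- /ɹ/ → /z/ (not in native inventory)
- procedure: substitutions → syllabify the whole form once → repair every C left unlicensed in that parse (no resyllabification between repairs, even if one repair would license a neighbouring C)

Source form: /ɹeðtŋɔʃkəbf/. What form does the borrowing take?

zeðeteŋɔʃekəbefe

Substitution: /ɹ/ → /z/, giving /zeðtŋɔʃkəbf/.
Under (C)V(N), the unsyllabifiable consonants are /ð/, /t/, /ʃ/, /b/, /f/ (only a nasal (/m/, /n/, or /ŋ/) is licensed in coda position; onsets are limited to one consonant).
Inserting the epenthetic vowel yields /ð/ → /ðe/, /t/ → /te/, /ʃ/ → /ʃe/, /b/ → /be/, /f/ → /fe/.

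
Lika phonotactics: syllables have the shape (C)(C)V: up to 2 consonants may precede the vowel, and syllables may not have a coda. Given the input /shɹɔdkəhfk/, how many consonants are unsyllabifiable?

4

The consonants /s/, /h/, /f/, /k/ cannot be parsed into a legal (C)(C)V syllable (no codas are permitted; onsets may contain at most 2 consonants).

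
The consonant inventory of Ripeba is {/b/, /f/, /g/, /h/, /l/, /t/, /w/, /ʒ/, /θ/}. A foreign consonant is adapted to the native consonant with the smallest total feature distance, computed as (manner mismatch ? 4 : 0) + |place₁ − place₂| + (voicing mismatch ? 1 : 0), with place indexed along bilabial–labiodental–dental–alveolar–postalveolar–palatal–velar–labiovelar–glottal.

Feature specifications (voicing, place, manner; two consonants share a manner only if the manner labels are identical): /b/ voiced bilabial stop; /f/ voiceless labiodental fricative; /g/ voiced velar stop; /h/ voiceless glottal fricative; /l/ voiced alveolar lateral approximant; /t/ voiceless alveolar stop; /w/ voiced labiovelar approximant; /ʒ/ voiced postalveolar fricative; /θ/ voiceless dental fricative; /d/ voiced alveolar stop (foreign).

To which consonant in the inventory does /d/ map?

/t/ is closest: same manner (stop), place distance 0 (alveolar→alveolar), voicing differs (+1); total 1. Next closest is /b/ at distance 3.

t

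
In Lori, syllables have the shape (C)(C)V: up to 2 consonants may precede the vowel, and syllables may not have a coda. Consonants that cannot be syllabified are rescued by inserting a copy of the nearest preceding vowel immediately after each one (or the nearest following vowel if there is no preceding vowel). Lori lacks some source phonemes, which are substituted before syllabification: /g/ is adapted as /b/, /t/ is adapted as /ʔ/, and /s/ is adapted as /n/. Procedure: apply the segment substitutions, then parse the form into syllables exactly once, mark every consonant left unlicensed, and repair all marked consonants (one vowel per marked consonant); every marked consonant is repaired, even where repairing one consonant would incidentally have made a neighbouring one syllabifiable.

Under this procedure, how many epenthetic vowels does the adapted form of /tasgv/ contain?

After substitution the input is /ʔanbv/.
The unsyllabifiable consonants are /n/, /b/, /v/; each receives one epenthetic vowel.

3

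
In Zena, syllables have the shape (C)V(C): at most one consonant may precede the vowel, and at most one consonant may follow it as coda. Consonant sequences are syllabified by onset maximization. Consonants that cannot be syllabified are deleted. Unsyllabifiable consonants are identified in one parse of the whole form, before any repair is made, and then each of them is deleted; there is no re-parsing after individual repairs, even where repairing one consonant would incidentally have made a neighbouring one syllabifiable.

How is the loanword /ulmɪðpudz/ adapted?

Syllabifying with onset maximization leaves /z/ stranded (at most one coda consonant is licensed; onsets are limited to one consonant).
Deleting the stranded consonants removes /z/.

ulmɪðpud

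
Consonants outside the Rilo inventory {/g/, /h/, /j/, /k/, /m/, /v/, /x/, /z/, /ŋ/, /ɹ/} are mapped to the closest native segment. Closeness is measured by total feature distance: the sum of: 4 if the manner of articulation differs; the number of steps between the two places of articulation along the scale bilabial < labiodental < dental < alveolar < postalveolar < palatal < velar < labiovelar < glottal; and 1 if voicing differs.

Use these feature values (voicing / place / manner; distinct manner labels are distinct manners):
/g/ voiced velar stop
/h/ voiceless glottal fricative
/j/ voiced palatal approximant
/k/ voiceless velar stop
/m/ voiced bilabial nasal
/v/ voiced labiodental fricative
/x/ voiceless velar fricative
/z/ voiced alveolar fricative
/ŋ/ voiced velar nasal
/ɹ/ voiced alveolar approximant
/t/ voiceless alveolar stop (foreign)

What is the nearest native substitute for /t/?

/k/ is closest: same manner (stop), place distance 3 (alveolar→velar), same voicing; total 3. Next closest is /g/ at distance 4.

k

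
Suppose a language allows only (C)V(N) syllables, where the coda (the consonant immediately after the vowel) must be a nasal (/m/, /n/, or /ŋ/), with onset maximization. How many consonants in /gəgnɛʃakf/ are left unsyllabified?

Syllabifying with onset maximization leaves /g/, /k/, /f/ stranded (only a nasal (/m/, /n/, or /ŋ/) is licensed in coda position; onsets are limited to one consonant).

3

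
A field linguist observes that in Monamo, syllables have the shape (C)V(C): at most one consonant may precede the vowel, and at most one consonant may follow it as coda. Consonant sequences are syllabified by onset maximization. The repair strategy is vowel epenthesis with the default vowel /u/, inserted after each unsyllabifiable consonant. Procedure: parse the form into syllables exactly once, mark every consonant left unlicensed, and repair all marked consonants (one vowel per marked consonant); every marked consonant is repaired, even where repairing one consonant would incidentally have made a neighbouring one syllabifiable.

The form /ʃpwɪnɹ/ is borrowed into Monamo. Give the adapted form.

ʃupuwɪnɹu

The consonants /ʃ/, /p/, /ɹ/ cannot be parsed into a legal (C)V(C) syllable (at most one coda consonant is licensed; onsets are limited to one consonant).
Epenthesis after each stranded consonant: /ʃ/ → /ʃu/, /p/ → /pu/, /ɹ/ → /ɹu/.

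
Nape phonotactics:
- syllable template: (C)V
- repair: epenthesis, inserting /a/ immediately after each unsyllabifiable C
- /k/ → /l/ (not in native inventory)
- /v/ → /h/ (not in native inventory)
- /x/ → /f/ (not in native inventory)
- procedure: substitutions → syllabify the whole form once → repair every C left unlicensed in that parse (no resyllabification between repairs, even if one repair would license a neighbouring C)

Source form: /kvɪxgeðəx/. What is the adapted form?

Substitution: /k/ → /l/, /v/ → /h/, /x/ → /f/, giving /lhɪfgeðəf/.
Syllabifying with onset maximization leaves /l/, /f/, /f/ stranded (no codas are permitted; onsets are limited to one consonant).
Inserting the epenthetic vowel yields /l/ → /la/, /f/ → /fa/, /f/ → /fa/.

lahɪfageðəfa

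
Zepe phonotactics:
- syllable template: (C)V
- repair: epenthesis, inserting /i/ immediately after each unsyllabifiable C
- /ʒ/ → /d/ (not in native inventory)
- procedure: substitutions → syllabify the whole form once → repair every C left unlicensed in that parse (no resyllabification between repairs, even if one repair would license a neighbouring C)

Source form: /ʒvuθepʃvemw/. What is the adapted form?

divuθepiʃivemiwi

Substitution: /ʒ/ → /d/, giving /dvuθepʃvemw/.
The consonants /d/, /p/, /ʃ/, /m/, /w/ cannot be parsed into a legal (C)V syllable (no codas are permitted; onsets are limited to one consonant).
Epenthesis after each stranded consonant: /d/ → /di/, /p/ → /pi/, /ʃ/ → /ʃi/, /m/ → /mi/, /w/ → /wi/.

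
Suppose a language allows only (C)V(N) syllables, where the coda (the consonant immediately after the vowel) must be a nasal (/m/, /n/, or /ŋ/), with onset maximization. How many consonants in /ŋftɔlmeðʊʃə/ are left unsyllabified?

Syllabifying with onset maximization leaves /ŋ/, /f/, /l/ stranded (only a nasal (/m/, /n/, or /ŋ/) is licensed in coda position; onsets are limited to one consonant).

3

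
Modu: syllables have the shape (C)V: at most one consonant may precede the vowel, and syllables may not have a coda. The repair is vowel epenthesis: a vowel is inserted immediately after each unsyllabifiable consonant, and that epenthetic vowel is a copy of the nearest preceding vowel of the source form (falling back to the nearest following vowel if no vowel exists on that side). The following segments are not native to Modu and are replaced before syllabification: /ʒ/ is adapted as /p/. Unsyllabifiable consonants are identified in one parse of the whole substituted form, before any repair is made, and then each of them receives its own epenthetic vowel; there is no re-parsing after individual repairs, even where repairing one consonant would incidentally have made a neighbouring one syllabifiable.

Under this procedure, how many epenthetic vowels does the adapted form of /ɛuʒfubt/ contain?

3

After substitution the input is /ɛupfubt/.
The unsyllabifiable consonants are /p/, /b/, /t/; each receives one epenthetic vowel.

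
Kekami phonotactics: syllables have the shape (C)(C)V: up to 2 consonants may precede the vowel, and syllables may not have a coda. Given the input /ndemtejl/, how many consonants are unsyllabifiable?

Syllabifying with onset maximization leaves /j/, /l/ stranded (no codas are permitted; onsets may contain at most 2 consonants).

2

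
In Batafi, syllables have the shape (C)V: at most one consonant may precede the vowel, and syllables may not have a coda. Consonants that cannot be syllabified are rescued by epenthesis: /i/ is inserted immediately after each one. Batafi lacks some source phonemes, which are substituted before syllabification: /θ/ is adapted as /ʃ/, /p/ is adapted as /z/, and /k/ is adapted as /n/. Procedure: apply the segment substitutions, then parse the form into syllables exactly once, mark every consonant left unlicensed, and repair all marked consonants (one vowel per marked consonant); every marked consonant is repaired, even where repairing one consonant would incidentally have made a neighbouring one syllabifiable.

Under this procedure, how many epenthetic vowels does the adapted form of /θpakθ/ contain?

3

After substitution the input is /ʃzanʃ/.
The unsyllabifiable consonants are /ʃ/, /n/, /ʃ/; each receives one epenthetic vowel.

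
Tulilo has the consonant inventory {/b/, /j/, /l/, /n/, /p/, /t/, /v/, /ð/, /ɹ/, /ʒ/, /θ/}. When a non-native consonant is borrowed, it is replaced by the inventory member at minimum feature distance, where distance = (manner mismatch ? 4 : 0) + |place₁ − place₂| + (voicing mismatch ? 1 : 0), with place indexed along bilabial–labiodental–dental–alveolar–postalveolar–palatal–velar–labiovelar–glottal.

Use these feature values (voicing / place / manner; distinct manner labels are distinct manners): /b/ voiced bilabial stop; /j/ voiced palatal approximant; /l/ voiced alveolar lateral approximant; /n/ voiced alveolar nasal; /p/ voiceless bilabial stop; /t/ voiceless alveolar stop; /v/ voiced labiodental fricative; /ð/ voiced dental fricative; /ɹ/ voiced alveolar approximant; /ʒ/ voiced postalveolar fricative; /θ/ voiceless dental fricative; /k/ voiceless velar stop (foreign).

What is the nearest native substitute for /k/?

t

/t/ is closest: same manner (stop), place distance 3 (velar→alveolar), same voicing; total 3. Next closest is /j/ at distance 6.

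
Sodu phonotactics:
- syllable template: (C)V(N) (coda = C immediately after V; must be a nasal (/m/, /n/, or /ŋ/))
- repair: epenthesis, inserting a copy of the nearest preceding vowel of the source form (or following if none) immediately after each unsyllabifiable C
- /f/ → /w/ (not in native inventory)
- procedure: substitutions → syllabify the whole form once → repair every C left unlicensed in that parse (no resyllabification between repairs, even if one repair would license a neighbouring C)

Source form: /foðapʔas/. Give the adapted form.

Substitution: /f/ → /w/, giving /woðapʔas/.
Under (C)V(N), the unsyllabifiable consonants are /p/, /s/ (only a nasal (/m/, /n/, or /ŋ/) is licensed in coda position; onsets are limited to one consonant).
Inserting the epenthetic vowel yields /p/ → /pa/, /s/ → /sa/.

woðapaʔasa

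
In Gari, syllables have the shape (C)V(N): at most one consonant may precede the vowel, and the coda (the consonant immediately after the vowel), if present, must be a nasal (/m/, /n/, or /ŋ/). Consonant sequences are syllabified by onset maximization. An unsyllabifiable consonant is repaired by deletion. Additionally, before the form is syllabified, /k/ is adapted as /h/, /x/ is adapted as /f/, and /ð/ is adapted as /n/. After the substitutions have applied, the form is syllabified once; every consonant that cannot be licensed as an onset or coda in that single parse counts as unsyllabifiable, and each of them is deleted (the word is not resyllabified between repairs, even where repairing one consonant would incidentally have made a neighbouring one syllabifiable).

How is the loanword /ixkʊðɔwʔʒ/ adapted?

Substitution: /x/ → /f/, /k/ → /h/, /ð/ → /n/, giving /ifhʊnɔwʔʒ/.
The consonants /f/, /w/, /ʔ/, /ʒ/ cannot be parsed into a legal (C)V(N) syllable (only a nasal (/m/, /n/, or /ŋ/) is licensed in coda position; onsets are limited to one consonant).
Deleting the stranded consonants removes /f/, /w/, /ʔ/, /ʒ/.

ihʊnɔ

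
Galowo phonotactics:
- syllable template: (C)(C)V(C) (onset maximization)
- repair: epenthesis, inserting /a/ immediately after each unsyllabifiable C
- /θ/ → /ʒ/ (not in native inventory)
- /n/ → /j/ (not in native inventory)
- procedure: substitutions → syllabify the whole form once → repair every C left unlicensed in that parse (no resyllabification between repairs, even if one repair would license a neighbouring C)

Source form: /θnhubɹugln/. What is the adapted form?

Substitution: /θ/ → /ʒ/, /n/ → /j/, giving /ʒjhubɹuglj/.
Under (C)(C)V(C), the unsyllabifiable consonants are /ʒ/, /l/, /j/ (at most one coda consonant is licensed; onsets may contain at most 2 consonants).
Inserting the epenthetic vowel yields /ʒ/ → /ʒa/, /l/ → /la/, /j/ → /ja/.

ʒajhubɹuglaja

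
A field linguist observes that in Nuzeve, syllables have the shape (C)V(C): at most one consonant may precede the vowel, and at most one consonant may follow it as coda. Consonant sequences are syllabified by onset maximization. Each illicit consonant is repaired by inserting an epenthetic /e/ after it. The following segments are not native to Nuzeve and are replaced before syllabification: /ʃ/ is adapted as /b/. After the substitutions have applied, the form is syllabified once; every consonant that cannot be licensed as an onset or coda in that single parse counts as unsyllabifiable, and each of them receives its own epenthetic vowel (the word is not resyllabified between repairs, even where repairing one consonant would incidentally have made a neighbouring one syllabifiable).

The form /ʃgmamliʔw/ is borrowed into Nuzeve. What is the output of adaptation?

Substitution: /ʃ/ → /b/, giving /bgmamliʔw/.
Syllabifying with onset maximization leaves /b/, /g/, /w/ stranded (at most one coda consonant is licensed; onsets are limited to one consonant).
Each unlicensed consonant becomes the onset of a new syllable: /b/ → /be/, /g/ → /ge/, /w/ → /we/.

begemamliʔwe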